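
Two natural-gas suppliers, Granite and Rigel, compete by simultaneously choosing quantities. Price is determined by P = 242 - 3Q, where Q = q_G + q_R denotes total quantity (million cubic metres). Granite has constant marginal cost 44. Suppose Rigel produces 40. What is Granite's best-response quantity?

13

With the rival's output fixed at 40, Granite's profit is π_G = (242 - 3·40 - 3q_G)q_G - (44q_G) = (122 - 3q_G)q_G - (44q_G).
∂π_G/∂q_G = 78 - 6q_G = 0, so q_G = 13.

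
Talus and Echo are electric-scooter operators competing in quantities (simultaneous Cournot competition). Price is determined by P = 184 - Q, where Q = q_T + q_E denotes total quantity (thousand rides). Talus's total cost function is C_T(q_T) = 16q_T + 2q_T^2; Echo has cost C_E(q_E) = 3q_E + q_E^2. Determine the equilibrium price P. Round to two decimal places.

122.74

Talus's profit: π_T = (184 - Q)q_T - (16q_T + 2q_T²). Setting ∂π_T/∂q_T = 0: 168 - 6q_T - (q_E) = 0.
Echo's first-order condition: 181 - 4q_E - (q_T) = 0.
Rearranging gives the reaction functions q_T = (168 - q_E)/6 and q_E = (181 - q_T)/4.
Substituting one into the other gives q_T = 491/23 and q_E = 918/23.
Total output Q = 1409/23, so price P = 184 - 1409/23 = 122.7391.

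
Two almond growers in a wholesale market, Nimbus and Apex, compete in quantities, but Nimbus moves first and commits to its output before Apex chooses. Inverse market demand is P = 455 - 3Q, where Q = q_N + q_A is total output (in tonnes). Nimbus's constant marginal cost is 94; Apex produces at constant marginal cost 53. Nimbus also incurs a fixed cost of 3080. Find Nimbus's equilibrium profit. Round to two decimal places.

Solve by backward induction. Given q_N, the follower Apex maximises π_A = (455 - 3q_N - 3q_A)q_A - 53q_A.
Setting the follower's marginal profit to zero, 402 - 3q_N - 6q_A = 0, i.e. q_A = (402 - 3q_N)/6.
Nimbus substitutes q_A(q_N) into its own profit: π_N = q_N(455 - 3q_N - (402 - 3q_N)/2) - 94q_N = (254 - (3/2)q_N)q_N - 94q_N.
Maximising: ∂π_N/∂q_N = 160 - 3q_N = 0, giving q_N = 160/3.
Then q_A = (402 - 3·(160/3))/6 = 121/3.
Price P = 455 - 3·(281/3) = 174.
Nimbus's profit: (174 - 94)·(160/3) - 3080 = 1186.6667.

1186.67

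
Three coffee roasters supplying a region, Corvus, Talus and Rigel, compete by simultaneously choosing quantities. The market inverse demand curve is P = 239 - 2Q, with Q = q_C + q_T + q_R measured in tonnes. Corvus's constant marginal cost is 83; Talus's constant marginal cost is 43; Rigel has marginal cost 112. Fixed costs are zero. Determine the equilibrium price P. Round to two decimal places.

Corvus's profit: π_C = (239 - 2Q)q_C - (83q_C). Setting ∂π_C/∂q_C = 0: 156 - 4q_C - 2(q_T + q_R) = 0.
Talus's profit: π_T = (239 - 2Q)q_T - (43q_T). Setting ∂π_T/∂q_T = 0: 196 - 4q_T - 2(q_C + q_R) = 0.
Rigel's first-order condition: 127 - 4q_R - 2(q_C + q_T) = 0.
Adding the 3 first-order conditions: 479 − 8Q = 0, so Q = 479/8.
Back-substituting: q_C = (156 − 479/4)/2 = 145/8, q_T = (196 − 479/4)/2 = 305/8, q_R = (127 − 479/4)/2 = 29/8.
Total output Q = 479/8, so price P = 239 - 2·(479/8) = 477/4.

119.25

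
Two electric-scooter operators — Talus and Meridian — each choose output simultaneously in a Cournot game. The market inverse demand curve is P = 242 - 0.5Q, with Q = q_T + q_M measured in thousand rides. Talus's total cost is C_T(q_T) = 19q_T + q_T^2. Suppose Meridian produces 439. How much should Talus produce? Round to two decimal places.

1.17

With the rival's output fixed at 439, Talus's profit is π_T = (242 - (1/2)·439 - (1/2)q_T)q_T - (19q_T + q_T²) = (45/2 - (1/2)q_T)q_T - (19q_T + q_T²).
∂π_T/∂q_T = 7/2 - 3q_T = 0, so q_T = 7/6.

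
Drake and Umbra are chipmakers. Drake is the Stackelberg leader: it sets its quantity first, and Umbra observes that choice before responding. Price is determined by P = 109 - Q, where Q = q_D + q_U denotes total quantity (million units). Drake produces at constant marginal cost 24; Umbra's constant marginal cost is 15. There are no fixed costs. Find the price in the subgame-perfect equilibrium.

43

The follower Umbra best-responds to any q_D: π_U = (109 - Q)q_U - 15q_U.
Setting the follower's marginal profit to zero, 94 - q_D - 2q_U = 0, i.e. q_U = (94 - q_D)/2.
Drake substitutes q_U(q_D) into its own profit: π_D = q_D(109 - q_D - (94 - q_D)/2) - 24q_D = (62 - (1/2)q_D)q_D - 24q_D.
Maximising: ∂π_D/∂q_D = 38 - q_D = 0, giving q_D = 38.
Then q_U = (94 - 38)/2 = 28.
Total output Q = 66, so price P = 109 - 66 = 43.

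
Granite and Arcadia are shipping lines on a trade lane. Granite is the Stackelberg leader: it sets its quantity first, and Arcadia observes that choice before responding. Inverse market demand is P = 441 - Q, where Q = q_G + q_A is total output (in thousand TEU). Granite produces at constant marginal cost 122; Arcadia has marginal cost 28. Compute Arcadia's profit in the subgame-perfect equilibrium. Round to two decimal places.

22575.06

The follower Arcadia best-responds to any q_G: π_A = (441 - Q)q_A - 28q_A.
Follower FOC: 413 - q_G - 2q_A = 0, so q_A(q_G) = (413 - q_G)/2.
The leader anticipates this reaction. Substituting into P = 441 - Q gives P = 469/2 - (1/2)q_G, so π_G = (469/2 - (1/2)q_G)q_G - 122q_G.
Leader FOC: 225/2 - q_G = 0, so q_G = 225/2.
Then q_A = (413 - 225/2)/2 = 601/4.
Price P = 441 - 1051/4 = 713/4.
Arcadia's profit: (713/4 - 28)·(601/4) = 22575.0625.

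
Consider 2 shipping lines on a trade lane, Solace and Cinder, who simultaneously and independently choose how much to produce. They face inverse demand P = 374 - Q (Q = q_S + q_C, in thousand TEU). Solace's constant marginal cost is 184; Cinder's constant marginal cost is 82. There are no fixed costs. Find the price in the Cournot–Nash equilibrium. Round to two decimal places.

Solace's profit: π_S = (374 - Q)q_S - (184q_S). Setting ∂π_S/∂q_S = 0: 190 - 2q_S - (q_C) = 0.
Cinder's first-order condition: 292 - 2q_C - (q_S) = 0.
Best responses: q_S = (190 - q_C)/2, q_C = (292 - q_S)/2.
Substituting one into the other gives q_S = 88/3 and q_C = 394/3.
Total output Q = 482/3, so price P = 374 - 482/3 = 640/3.

213.33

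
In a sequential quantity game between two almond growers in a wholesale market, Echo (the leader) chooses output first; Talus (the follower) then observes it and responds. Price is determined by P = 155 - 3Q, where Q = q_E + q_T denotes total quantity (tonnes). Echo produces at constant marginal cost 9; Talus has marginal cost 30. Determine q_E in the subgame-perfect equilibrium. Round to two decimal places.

27.83

The follower Talus best-responds to any q_E: π_T = (155 - 3Q)q_T - 30q_T.
Follower FOC: 125 - 3q_E - 6q_T = 0, so q_T(q_E) = (125 - 3q_E)/6.
The leader anticipates this reaction. Substituting into P = 155 - 3Q gives P = 185/2 - (3/2)q_E, so π_E = (185/2 - (3/2)q_E)q_E - 9q_E.
Leader FOC: 167/2 - 3q_E = 0, so q_E = 167/6.
Then q_T = (125 - 3·(167/6))/6 = 83/12.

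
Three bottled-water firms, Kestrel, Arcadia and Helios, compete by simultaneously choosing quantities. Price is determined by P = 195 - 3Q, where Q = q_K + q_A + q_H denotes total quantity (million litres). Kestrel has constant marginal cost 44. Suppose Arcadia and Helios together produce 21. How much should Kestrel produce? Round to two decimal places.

14.67

With rivals' combined output fixed at 21, Kestrel's profit is π_K = (195 - 3·21 - 3q_K)q_K - (44q_K) = (132 - 3q_K)q_K - (44q_K).
∂π_K/∂q_K = 88 - 6q_K = 0, so q_K = 44/3.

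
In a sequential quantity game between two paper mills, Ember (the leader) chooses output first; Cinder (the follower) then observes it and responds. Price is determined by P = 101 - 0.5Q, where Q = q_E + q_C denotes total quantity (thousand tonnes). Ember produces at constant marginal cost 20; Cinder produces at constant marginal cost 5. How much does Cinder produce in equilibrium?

Solve by backward induction. Given q_E, the follower Cinder maximises π_C = (101 - (1/2)q_E - (1/2)q_C)q_C - 5q_C.
Setting the follower's marginal profit to zero, 96 - (1/2)q_E - q_C = 0, i.e. q_C = (96 - (1/2)q_E).
Ember substitutes q_C(q_E) into its own profit: π_E = q_E(101 - (1/2)q_E - (96 - (1/2)q_E)/2) - 20q_E = (53 - (1/4)q_E)q_E - 20q_E.
The leader's first-order condition 33 - (1/2)q_E = 0 yields q_E = 66.
Then q_C = (96 - (1/2)·66) = 63.

63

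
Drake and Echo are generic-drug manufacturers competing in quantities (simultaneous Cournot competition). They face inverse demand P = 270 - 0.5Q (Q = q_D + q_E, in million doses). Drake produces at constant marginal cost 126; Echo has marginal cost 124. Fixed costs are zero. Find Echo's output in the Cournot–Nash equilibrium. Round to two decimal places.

98.67

Drake's profit: π_D = (270 - 0.5Q)q_D - (126q_D). Setting ∂π_D/∂q_D = 0: 144 - q_D - (1/2)(q_E) = 0.
Echo's profit: π_E = (270 - 0.5Q)q_E - (124q_E). Setting ∂π_E/∂q_E = 0: 146 - q_E - (1/2)(q_D) = 0.
Best responses: q_D = (144 - (1/2)q_E), q_E = (146 - (1/2)q_D).
Substituting one into the other gives q_D = 284/3 and q_E = 296/3.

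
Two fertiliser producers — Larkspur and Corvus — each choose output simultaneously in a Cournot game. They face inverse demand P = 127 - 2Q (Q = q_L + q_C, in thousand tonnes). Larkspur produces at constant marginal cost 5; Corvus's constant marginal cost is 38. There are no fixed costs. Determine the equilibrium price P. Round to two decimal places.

Larkspur's profit: π_L = (127 - 2Q)q_L - (5q_L). Setting ∂π_L/∂q_L = 0: 122 - 4q_L - 2(q_C) = 0.
Corvus's first-order condition: 89 - 4q_C - 2(q_L) = 0.
Rearranging gives the reaction functions q_L = (122 - 2q_C)/4 and q_C = (89 - 2q_L)/4.
Solving the pair: q_L = 155/6, q_C = 28/3.
Total output Q = 211/6, so price P = 127 - 2·(211/6) = 170/3.

56.67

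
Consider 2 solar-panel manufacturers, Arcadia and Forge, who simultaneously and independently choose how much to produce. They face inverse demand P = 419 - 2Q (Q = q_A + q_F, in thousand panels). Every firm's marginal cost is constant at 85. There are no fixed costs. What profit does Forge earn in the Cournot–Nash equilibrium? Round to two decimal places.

6197.56

A representative firm's profit is π_i = q_i(419 - 2Q) - 85q_i.
First-order condition (treating rivals' output as given): 334 - 4q_i - 2q_j = 0.
With identical firms every q_j equals q_i, so q_j = q_i and 334 = 6q_i, giving q_i = 167/3.
Price P = 419 - 2·(334/3) = 589/3.
Forge's profit: (589/3 - 85)·(167/3) = 6197.5556.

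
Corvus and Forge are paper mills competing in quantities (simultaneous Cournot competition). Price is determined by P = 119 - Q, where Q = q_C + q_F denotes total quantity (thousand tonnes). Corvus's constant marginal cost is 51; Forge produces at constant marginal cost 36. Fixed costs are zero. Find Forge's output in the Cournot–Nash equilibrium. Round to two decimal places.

32.67

Corvus's profit: π_C = (119 - Q)q_C - (51q_C). Setting ∂π_C/∂q_C = 0: 68 - 2q_C - (q_F) = 0.
Forge's first-order condition: 83 - 2q_F - (q_C) = 0.
Rearranging gives the reaction functions q_C = (68 - q_F)/2 and q_F = (83 - q_C)/2.
Solving the pair: q_C = 53/3, q_F = 98/3.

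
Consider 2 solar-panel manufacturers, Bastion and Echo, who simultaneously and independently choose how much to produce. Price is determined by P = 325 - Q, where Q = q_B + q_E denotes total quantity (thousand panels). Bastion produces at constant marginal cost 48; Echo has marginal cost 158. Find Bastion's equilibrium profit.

Bastion's profit: π_B = (325 - Q)q_B - (48q_B). Setting ∂π_B/∂q_B = 0: 277 - 2q_B - (q_E) = 0.
Echo's first-order condition: 167 - 2q_E - (q_B) = 0.
So q_B = (277 - q_E)/2 and q_E = (167 - q_B)/2.
Solving the pair: q_B = 129, q_E = 19.
Price P = 325 - 148 = 177.
Bastion's profit: (177 - 48)·129 = 16641.

16641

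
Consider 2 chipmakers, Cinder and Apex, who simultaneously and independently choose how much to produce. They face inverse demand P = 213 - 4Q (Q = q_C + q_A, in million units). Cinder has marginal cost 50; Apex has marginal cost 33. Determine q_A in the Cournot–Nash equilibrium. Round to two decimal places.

Cinder's profit: π_C = (213 - 4Q)q_C - (50q_C). Setting ∂π_C/∂q_C = 0: 163 - 8q_C - 4(q_A) = 0.
Apex's first-order condition: 180 - 8q_A - 4(q_C) = 0.
Best responses: q_C = (163 - 4q_A)/8, q_A = (180 - 4q_C)/8.
Substituting one into the other gives q_C = 73/6 and q_A = 197/12.

16.42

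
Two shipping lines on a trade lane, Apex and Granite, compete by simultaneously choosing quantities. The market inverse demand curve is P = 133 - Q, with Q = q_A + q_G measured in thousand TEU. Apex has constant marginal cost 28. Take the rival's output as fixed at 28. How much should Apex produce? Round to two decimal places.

38.50

With the rival's output fixed at 28, Apex's profit is π_A = (133 - 28 - q_A)q_A - (28q_A) = (105 - q_A)q_A - (28q_A).
∂π_A/∂q_A = 77 - 2q_A = 0, so q_A = 77/2.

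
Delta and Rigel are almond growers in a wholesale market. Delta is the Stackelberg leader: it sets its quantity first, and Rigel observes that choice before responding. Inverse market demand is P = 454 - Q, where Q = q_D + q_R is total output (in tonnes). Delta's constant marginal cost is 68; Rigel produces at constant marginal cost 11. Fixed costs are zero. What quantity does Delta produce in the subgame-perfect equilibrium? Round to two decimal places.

164.50

The follower Rigel best-responds to any q_D: π_R = (454 - Q)q_R - 11q_R.
Setting the follower's marginal profit to zero, 443 - q_D - 2q_R = 0, i.e. q_R = (443 - q_D)/2.
The leader anticipates this reaction. Substituting into P = 454 - Q gives P = 465/2 - (1/2)q_D, so π_D = (465/2 - (1/2)q_D)q_D - 68q_D.
The leader's first-order condition 329/2 - q_D = 0 yields q_D = 329/2.
Then q_R = (443 - 329/2)/2 = 557/4.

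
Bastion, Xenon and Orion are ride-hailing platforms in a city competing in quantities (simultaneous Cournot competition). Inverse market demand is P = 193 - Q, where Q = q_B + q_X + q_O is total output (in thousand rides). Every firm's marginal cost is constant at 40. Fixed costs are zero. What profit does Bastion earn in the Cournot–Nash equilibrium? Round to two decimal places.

1463.06

Each firm earns π_i = (193 - Q)q_i - 40q_i.
First-order condition (treating rivals' output as given): 153 - 2q_i - Σ_{j≠i} q_j = 0.
By symmetry each firm produces the same amount; substituting Σ_{j≠i} q_j = 2q_i yields q_i = 153/4.
Price P = 193 - 459/4 = 313/4.
Bastion's profit: (313/4 - 40)·(153/4) = 1463.0625.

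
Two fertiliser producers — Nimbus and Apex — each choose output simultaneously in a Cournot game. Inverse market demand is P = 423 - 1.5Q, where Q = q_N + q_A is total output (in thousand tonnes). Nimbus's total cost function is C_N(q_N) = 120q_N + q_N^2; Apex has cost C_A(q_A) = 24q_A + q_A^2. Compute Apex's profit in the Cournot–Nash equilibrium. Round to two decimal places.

Nimbus's profit: π_N = (423 - 1.5Q)q_N - (120q_N + q_N²). Setting ∂π_N/∂q_N = 0: 303 - 5q_N - (3/2)(q_A) = 0.
Apex's profit: π_A = (423 - 1.5Q)q_A - (24q_A + q_A²). Setting ∂π_A/∂q_A = 0: 399 - 5q_A - (3/2)(q_N) = 0.
Best responses: q_N = (303 - (3/2)q_A)/5, q_A = (399 - (3/2)q_N)/5.
Solving the pair: q_N = 282/7, q_A = 474/7.
Price P = 423 - (3/2)·108 = 261.
Apex's profit: 261·(474/7) - 24·(474/7) - (474/7)² = 11463.0612.

11463.06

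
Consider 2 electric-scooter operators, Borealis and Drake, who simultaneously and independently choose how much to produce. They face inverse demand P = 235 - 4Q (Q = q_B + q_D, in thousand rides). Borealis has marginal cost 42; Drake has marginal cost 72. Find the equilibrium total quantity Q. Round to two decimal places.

Borealis's profit: π_B = (235 - 4Q)q_B - (42q_B). Setting ∂π_B/∂q_B = 0: 193 - 8q_B - 4(q_D) = 0.
Drake's profit: π_D = (235 - 4Q)q_D - (72q_D). Setting ∂π_D/∂q_D = 0: 163 - 8q_D - 4(q_B) = 0.
Rearranging gives the reaction functions q_B = (193 - 4q_D)/8 and q_D = (163 - 4q_B)/8.
Solving the pair: q_B = 223/12, q_D = 133/12.
Total output Q = 223/12 + 133/12 = 89/3.

29.67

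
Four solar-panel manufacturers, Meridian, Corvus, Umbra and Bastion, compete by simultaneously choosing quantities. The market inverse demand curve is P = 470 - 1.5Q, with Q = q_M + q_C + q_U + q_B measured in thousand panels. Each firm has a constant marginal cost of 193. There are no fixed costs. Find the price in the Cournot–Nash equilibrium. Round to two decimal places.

Each firm earns π_i = (470 - 1.5Q)q_i - 193q_i.
First-order condition (treating rivals' output as given): 277 - 3q_i - (3/2)·Σ_{j≠i} q_j = 0.
With identical firms every q_j equals q_i, so Σ_{j≠i} q_j = 3q_i and 277 = (15/2)q_i, giving q_i = 554/15.
Total output Q = 147.7333, so price P = 470 - (3/2)·147.7333 = 1242/5.

248.40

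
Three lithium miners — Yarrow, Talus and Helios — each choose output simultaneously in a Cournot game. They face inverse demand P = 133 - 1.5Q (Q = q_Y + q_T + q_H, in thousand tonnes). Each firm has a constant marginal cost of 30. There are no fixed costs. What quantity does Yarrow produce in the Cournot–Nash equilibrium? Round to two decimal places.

17.17

Each firm earns π_i = (133 - 1.5Q)q_i - 30q_i.
First-order condition (treating rivals' output as given): 103 - 3q_i - (3/2)·Σ_{j≠i} q_j = 0.
By symmetry each firm produces the same amount; substituting Σ_{j≠i} q_j = 2q_i yields q_i = 103/6.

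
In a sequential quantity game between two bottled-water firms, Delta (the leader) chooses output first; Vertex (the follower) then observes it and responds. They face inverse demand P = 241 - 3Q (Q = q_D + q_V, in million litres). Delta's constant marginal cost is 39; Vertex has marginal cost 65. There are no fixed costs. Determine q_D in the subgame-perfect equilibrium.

38

Solve by backward induction. Given q_D, the follower Vertex maximises π_V = (241 - 3q_D - 3q_V)q_V - 65q_V.
Follower FOC: 176 - 3q_D - 6q_V = 0, so q_V(q_D) = (176 - 3q_D)/6.
The leader anticipates this reaction. Substituting into P = 241 - 3Q gives P = 153 - (3/2)q_D, so π_D = (153 - (3/2)q_D)q_D - 39q_D.
Leader FOC: 114 - 3q_D = 0, so q_D = 38.
Then q_V = (176 - 3·38)/6 = 31/3.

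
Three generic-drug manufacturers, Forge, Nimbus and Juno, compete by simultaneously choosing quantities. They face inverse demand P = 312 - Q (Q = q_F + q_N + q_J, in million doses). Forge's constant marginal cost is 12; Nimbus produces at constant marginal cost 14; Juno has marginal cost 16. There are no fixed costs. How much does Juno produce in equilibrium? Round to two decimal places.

72.50

Forge's profit: π_F = (312 - Q)q_F - (12q_F). Setting ∂π_F/∂q_F = 0: 300 - 2q_F - (q_N + q_J) = 0.
Nimbus's profit: π_N = (312 - Q)q_N - (14q_N). Setting ∂π_N/∂q_N = 0: 298 - 2q_N - (q_F + q_J) = 0.
Juno's first-order condition: 296 - 2q_J - (q_F + q_N) = 0.
Summing all 3 equations gives 894 − 4Q = 0, hence Q = 447/2.
Back-substituting: q_F = (300 − 447/2) = 153/2, q_N = (298 − 447/2) = 149/2, q_J = (296 − 447/2) = 145/2.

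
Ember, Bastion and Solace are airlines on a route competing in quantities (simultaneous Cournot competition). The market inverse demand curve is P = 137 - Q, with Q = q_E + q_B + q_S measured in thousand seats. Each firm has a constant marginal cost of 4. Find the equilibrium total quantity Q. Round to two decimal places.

99.75

Each firm earns π_i = (137 - Q)q_i - 4q_i.
Setting ∂π_i/∂q_i = 0 with rivals' quantities fixed: 133 - 2q_i - Σ_{j≠i} q_j = 0.
With identical firms every q_j equals q_i, so Σ_{j≠i} q_j = 2q_i and 133 = 4q_i, giving q_i = 133/4.
Total output Q = 133/4 + 133/4 + 133/4 = 399/4.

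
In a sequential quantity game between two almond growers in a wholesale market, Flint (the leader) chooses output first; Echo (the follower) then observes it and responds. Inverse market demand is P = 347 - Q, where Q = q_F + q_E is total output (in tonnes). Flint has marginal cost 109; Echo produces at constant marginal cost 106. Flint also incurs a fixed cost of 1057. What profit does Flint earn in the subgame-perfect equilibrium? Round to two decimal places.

Solve by backward induction. Given q_F, the follower Echo maximises π_E = (347 - q_F - q_E)q_E - 106q_E.
∂π_E/∂q_E = 241 - q_F - 2q_E = 0 gives the reaction function q_E = (241 - q_F)/2.
The leader anticipates this reaction. Substituting into P = 347 - Q gives P = 453/2 - (1/2)q_F, so π_F = (453/2 - (1/2)q_F)q_F - 109q_F.
Leader FOC: 235/2 - q_F = 0, so q_F = 235/2.
Then q_E = (241 - 235/2)/2 = 247/4.
Price P = 347 - 717/4 = 671/4.
Flint's profit: (671/4 - 109)·(235/2) - 1057 = 5846.1250.

5846.13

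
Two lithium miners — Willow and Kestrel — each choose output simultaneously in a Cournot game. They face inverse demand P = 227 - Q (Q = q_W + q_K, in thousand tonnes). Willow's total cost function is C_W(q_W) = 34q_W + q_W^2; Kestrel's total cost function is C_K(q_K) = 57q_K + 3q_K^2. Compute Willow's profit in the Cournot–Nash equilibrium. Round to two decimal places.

Willow's profit: π_W = (227 - Q)q_W - (34q_W + q_W²). Setting ∂π_W/∂q_W = 0: 193 - 4q_W - (q_K) = 0.
Kestrel's profit: π_K = (227 - Q)q_K - (57q_K + 3q_K²). Setting ∂π_K/∂q_K = 0: 170 - 8q_K - (q_W) = 0.
Best responses: q_W = (193 - q_K)/4, q_K = (170 - q_W)/8.
Solving the pair: q_W = 1374/31, q_K = 487/31.
Price P = 227 - 1861/31 = 166.9677.
Willow's profit: 166.9677·(1374/31) - 34·(1374/31) - (1374/31)² = 3928.9823.

3928.98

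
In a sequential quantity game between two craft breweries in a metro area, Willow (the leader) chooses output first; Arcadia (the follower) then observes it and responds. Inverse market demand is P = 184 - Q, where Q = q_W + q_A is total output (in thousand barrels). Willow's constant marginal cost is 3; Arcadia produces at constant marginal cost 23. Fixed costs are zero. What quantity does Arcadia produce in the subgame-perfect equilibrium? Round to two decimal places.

30.25

The follower Arcadia best-responds to any q_W: π_A = (184 - Q)q_A - 23q_A.
Setting the follower's marginal profit to zero, 161 - q_W - 2q_A = 0, i.e. q_A = (161 - q_W)/2.
Willow substitutes q_A(q_W) into its own profit: π_W = q_W(184 - q_W - (161 - q_W)/2) - 3q_W = (207/2 - (1/2)q_W)q_W - 3q_W.
Maximising: ∂π_W/∂q_W = 201/2 - q_W = 0, giving q_W = 201/2.
Then q_A = (161 - 201/2)/2 = 121/4.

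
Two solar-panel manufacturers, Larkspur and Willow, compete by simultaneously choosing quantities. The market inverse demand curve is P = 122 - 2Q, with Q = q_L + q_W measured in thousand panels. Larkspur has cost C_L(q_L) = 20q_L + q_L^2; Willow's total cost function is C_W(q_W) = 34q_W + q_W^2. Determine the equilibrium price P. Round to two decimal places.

Larkspur's profit: π_L = (122 - 2Q)q_L - (20q_L + q_L²). Setting ∂π_L/∂q_L = 0: 102 - 6q_L - 2(q_W) = 0.
Willow's profit: π_W = (122 - 2Q)q_W - (34q_W + q_W²). Setting ∂π_W/∂q_W = 0: 88 - 6q_W - 2(q_L) = 0.
So q_L = (102 - 2q_W)/6 and q_W = (88 - 2q_L)/6.
Solving the pair: q_L = 109/8, q_W = 81/8.
Total output Q = 95/4, so price P = 122 - 2·(95/4) = 149/2.

74.50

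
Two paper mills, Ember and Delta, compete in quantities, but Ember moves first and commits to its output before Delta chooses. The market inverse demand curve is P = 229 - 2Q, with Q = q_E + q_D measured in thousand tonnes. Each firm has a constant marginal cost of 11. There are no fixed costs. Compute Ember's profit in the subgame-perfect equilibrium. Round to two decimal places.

Solve by backward induction. Given q_E, the follower Delta maximises π_D = (229 - 2q_E - 2q_D)q_D - 11q_D.
∂π_D/∂q_D = 218 - 2q_E - 4q_D = 0 gives the reaction function q_D = (218 - 2q_E)/4.
The leader anticipates this reaction. Substituting into P = 229 - 2Q gives P = 120 - q_E, so π_E = (120 - q_E)q_E - 11q_E.
Maximising: ∂π_E/∂q_E = 109 - 2q_E = 0, giving q_E = 109/2.
Then q_D = (218 - 2·(109/2))/4 = 109/4.
Price P = 229 - 2·(327/4) = 131/2.
Ember's profit: (131/2 - 11)·(109/2) = 2970.2500.

2970.25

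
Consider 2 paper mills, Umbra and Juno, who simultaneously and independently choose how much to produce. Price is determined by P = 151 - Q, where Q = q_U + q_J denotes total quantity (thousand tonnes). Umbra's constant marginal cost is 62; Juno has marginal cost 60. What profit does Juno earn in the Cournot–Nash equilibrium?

961

Umbra's profit: π_U = (151 - Q)q_U - (62q_U). Setting ∂π_U/∂q_U = 0: 89 - 2q_U - (q_J) = 0.
Juno's first-order condition: 91 - 2q_J - (q_U) = 0.
So q_U = (89 - q_J)/2 and q_J = (91 - q_U)/2.
Solving the pair: q_U = 29, q_J = 31.
Price P = 151 - 60 = 91.
Juno's profit: (91 - 60)·31 = 961.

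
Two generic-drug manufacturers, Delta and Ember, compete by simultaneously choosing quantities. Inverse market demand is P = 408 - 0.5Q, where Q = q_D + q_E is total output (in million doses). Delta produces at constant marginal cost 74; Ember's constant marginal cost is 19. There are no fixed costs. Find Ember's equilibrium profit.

43808

Delta's profit: π_D = (408 - 0.5Q)q_D - (74q_D). Setting ∂π_D/∂q_D = 0: 334 - q_D - (1/2)(q_E) = 0.
Ember's profit: π_E = (408 - 0.5Q)q_E - (19q_E). Setting ∂π_E/∂q_E = 0: 389 - q_E - (1/2)(q_D) = 0.
So q_D = (334 - (1/2)q_E) and q_E = (389 - (1/2)q_D).
Solving the pair: q_D = 186, q_E = 296.
Price P = 408 - (1/2)·482 = 167.
Ember's profit: (167 - 19)·296 = 43808.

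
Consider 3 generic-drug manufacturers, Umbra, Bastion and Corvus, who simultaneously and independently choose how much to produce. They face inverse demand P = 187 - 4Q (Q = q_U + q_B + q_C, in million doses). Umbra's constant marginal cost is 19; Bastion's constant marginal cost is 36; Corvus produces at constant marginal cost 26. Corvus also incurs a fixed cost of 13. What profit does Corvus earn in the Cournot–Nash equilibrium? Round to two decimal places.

407.25

Umbra's profit: π_U = (187 - 4Q)q_U - (19q_U). Setting ∂π_U/∂q_U = 0: 168 - 8q_U - 4(q_B + q_C) = 0.
Bastion's profit: π_B = (187 - 4Q)q_B - (36q_B). Setting ∂π_B/∂q_B = 0: 151 - 8q_B - 4(q_U + q_C) = 0.
Corvus's profit: π_C = (187 - 4Q)q_C - (26q_C). Setting ∂π_C/∂q_C = 0: 161 - 8q_C - 4(q_U + q_B) = 0.
Adding the 3 first-order conditions: 480 − 16Q = 0, so Q = 30.
Back-substituting: q_U = (168 − 120)/4 = 12, q_B = (151 − 120)/4 = 31/4, q_C = (161 − 120)/4 = 41/4.
Price P = 187 - 4·30 = 67.
Corvus's profit: (67 - 26)·(41/4) - 13 = 1629/4.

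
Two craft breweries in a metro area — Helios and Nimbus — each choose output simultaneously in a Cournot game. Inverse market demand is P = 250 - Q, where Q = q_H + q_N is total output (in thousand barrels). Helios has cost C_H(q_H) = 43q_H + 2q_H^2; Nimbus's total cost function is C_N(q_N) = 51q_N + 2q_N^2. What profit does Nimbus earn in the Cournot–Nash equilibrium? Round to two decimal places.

2385.72

Helios's profit: π_H = (250 - Q)q_H - (43q_H + 2q_H²). Setting ∂π_H/∂q_H = 0: 207 - 6q_H - (q_N) = 0.
Nimbus's profit: π_N = (250 - Q)q_N - (51q_N + 2q_N²). Setting ∂π_N/∂q_N = 0: 199 - 6q_N - (q_H) = 0.
Best responses: q_H = (207 - q_N)/6, q_N = (199 - q_H)/6.
Solving the pair: q_H = 149/5, q_N = 141/5.
Price P = 250 - 58 = 192.
Nimbus's profit: 192·(141/5) - 51·(141/5) - 2(141/5)² = 2385.7200.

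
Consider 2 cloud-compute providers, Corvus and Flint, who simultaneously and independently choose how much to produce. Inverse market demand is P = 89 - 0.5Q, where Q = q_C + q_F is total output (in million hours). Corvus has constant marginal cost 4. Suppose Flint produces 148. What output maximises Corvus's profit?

With the rival's output fixed at 148, Corvus's profit is π_C = (89 - (1/2)·148 - (1/2)q_C)q_C - (4q_C) = (15 - (1/2)q_C)q_C - (4q_C).
∂π_C/∂q_C = 11 - q_C = 0, so q_C = 11.

11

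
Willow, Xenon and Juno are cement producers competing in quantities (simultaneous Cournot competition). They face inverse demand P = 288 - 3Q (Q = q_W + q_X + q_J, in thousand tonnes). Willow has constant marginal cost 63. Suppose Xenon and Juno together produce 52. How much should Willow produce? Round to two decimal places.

With rivals' combined output fixed at 52, Willow's profit is π_W = (288 - 3·52 - 3q_W)q_W - (63q_W) = (132 - 3q_W)q_W - (63q_W).
∂π_W/∂q_W = 69 - 6q_W = 0, so q_W = 23/2.

11.50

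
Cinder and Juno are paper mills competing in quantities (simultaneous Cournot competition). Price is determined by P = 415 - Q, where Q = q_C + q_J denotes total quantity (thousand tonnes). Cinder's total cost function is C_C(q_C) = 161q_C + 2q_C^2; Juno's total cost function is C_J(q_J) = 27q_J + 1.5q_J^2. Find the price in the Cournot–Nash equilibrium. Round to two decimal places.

Cinder's profit: π_C = (415 - Q)q_C - (161q_C + 2q_C²). Setting ∂π_C/∂q_C = 0: 254 - 6q_C - (q_J) = 0.
Juno's first-order condition: 388 - 5q_J - (q_C) = 0.
So q_C = (254 - q_J)/6 and q_J = (388 - q_C)/5.
Solving the pair: q_C = 882/29, q_J = 71.5172.
Total output Q = 101.9310, so price P = 415 - 101.9310 = 313.0690.

313.07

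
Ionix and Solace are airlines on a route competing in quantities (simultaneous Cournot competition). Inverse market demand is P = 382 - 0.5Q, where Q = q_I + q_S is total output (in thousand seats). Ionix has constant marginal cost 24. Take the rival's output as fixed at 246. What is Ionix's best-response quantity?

235

With the rival's output fixed at 246, Ionix's profit is π_I = (382 - (1/2)·246 - (1/2)q_I)q_I - (24q_I) = (259 - (1/2)q_I)q_I - (24q_I).
∂π_I/∂q_I = 235 - q_I = 0, so q_I = 235.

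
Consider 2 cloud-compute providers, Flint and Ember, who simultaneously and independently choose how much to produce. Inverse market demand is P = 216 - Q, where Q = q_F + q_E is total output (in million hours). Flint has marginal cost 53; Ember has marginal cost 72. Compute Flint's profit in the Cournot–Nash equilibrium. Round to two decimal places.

3680.44

Flint's profit: π_F = (216 - Q)q_F - (53q_F). Setting ∂π_F/∂q_F = 0: 163 - 2q_F - (q_E) = 0.
Ember's first-order condition: 144 - 2q_E - (q_F) = 0.
Rearranging gives the reaction functions q_F = (163 - q_E)/2 and q_E = (144 - q_F)/2.
Substituting one into the other gives q_F = 182/3 and q_E = 125/3.
Price P = 216 - 307/3 = 341/3.
Flint's profit: (341/3 - 53)·(182/3) = 3680.4444.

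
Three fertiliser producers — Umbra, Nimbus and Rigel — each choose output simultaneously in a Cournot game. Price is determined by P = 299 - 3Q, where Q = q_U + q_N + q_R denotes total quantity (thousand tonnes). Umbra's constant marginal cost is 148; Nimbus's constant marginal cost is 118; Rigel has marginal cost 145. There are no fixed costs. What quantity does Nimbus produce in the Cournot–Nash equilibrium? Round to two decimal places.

Umbra's profit: π_U = (299 - 3Q)q_U - (148q_U). Setting ∂π_U/∂q_U = 0: 151 - 6q_U - 3(q_N + q_R) = 0.
Nimbus's profit: π_N = (299 - 3Q)q_N - (118q_N). Setting ∂π_N/∂q_N = 0: 181 - 6q_N - 3(q_U + q_R) = 0.
Rigel's profit: π_R = (299 - 3Q)q_R - (145q_R). Setting ∂π_R/∂q_R = 0: 154 - 6q_R - 3(q_U + q_N) = 0.
Adding the 3 first-order conditions: 486 − 12Q = 0, so Q = 81/2.
Back-substituting: q_U = (151 − 243/2)/3 = 59/6, q_N = (181 − 243/2)/3 = 119/6, q_R = (154 − 243/2)/3 = 65/6.

19.83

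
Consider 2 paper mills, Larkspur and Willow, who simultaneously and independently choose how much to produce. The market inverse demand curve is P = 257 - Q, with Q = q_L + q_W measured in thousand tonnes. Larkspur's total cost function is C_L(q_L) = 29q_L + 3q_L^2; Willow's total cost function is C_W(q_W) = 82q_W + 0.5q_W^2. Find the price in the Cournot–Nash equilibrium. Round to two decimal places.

Larkspur's profit: π_L = (257 - Q)q_L - (29q_L + 3q_L²). Setting ∂π_L/∂q_L = 0: 228 - 8q_L - (q_W) = 0.
Willow's profit: π_W = (257 - Q)q_W - (82q_W + (1/2)q_W²). Setting ∂π_W/∂q_W = 0: 175 - 3q_W - (q_L) = 0.
So q_L = (228 - q_W)/8 and q_W = (175 - q_L)/3.
Substituting one into the other gives q_L = 509/23 and q_W = 1172/23.
Total output Q = 1681/23, so price P = 257 - 1681/23 = 183.9130.

183.91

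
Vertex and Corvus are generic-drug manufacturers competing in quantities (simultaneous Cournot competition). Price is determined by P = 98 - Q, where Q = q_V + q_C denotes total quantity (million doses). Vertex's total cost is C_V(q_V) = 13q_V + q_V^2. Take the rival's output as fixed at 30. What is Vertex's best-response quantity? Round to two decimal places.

With the rival's output fixed at 30, Vertex's profit is π_V = (98 - 30 - q_V)q_V - (13q_V + q_V²) = (68 - q_V)q_V - (13q_V + q_V²).
∂π_V/∂q_V = 55 - 4q_V = 0, so q_V = 55/4.

13.75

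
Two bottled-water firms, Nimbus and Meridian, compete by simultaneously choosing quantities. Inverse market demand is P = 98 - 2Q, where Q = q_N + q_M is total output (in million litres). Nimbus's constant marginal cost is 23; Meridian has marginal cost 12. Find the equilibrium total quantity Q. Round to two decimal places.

26.83

Nimbus's profit: π_N = (98 - 2Q)q_N - (23q_N). Setting ∂π_N/∂q_N = 0: 75 - 4q_N - 2(q_M) = 0.
Meridian's profit: π_M = (98 - 2Q)q_M - (12q_M). Setting ∂π_M/∂q_M = 0: 86 - 4q_M - 2(q_N) = 0.
So q_N = (75 - 2q_M)/4 and q_M = (86 - 2q_N)/4.
Solving the pair: q_N = 32/3, q_M = 97/6.
Total output Q = 32/3 + 97/6 = 161/6.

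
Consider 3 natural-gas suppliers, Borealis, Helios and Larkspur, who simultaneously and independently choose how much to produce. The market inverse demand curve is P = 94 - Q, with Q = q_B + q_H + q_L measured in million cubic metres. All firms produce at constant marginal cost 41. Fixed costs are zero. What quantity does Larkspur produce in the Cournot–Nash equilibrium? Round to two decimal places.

A representative firm's profit is π_i = q_i(94 - Q) - 41q_i.
Setting ∂π_i/∂q_i = 0 with rivals' quantities fixed: 53 - 2q_i - Σ_{j≠i} q_j = 0.
With identical firms every q_j equals q_i, so Σ_{j≠i} q_j = 2q_i and 53 = 4q_i, giving q_i = 53/4.

13.25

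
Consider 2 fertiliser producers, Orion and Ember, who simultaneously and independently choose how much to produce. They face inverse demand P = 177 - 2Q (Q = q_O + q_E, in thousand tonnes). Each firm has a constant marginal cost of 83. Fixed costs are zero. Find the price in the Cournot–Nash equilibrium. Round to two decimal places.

114.33

Each firm earns π_i = (177 - 2Q)q_i - 83q_i.
First-order condition (treating rivals' output as given): 94 - 4q_i - 2q_j = 0.
With identical firms every q_j equals q_i, so q_j = q_i and 94 = 6q_i, giving q_i = 47/3.
Total output Q = 94/3, so price P = 177 - 2·(94/3) = 343/3.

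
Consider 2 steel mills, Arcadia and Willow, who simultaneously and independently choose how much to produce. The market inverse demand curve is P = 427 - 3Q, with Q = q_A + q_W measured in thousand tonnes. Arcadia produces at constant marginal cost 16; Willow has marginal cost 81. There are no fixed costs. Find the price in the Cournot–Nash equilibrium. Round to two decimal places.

Arcadia's profit: π_A = (427 - 3Q)q_A - (16q_A). Setting ∂π_A/∂q_A = 0: 411 - 6q_A - 3(q_W) = 0.
Willow's first-order condition: 346 - 6q_W - 3(q_A) = 0.
So q_A = (411 - 3q_W)/6 and q_W = (346 - 3q_A)/6.
Solving the pair: q_A = 476/9, q_W = 281/9.
Total output Q = 757/9, so price P = 427 - 3·(757/9) = 524/3.

174.67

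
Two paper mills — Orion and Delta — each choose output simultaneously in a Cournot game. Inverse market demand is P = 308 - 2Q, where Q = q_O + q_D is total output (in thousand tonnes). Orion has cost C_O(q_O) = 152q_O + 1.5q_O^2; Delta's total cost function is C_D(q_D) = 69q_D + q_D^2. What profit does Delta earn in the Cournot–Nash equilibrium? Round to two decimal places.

Orion's profit: π_O = (308 - 2Q)q_O - (152q_O + (3/2)q_O²). Setting ∂π_O/∂q_O = 0: 156 - 7q_O - 2(q_D) = 0.
Delta's profit: π_D = (308 - 2Q)q_D - (69q_D + q_D²). Setting ∂π_D/∂q_D = 0: 239 - 6q_D - 2(q_O) = 0.
So q_O = (156 - 2q_D)/7 and q_D = (239 - 2q_O)/6.
Substituting one into the other gives q_O = 229/19 and q_D = 1361/38.
Price P = 308 - 2·(1819/38) = 212.2632.
Delta's profit: 212.2632·(1361/38) - 69·(1361/38) - (1361/38)² = 3848.3123.

3848.31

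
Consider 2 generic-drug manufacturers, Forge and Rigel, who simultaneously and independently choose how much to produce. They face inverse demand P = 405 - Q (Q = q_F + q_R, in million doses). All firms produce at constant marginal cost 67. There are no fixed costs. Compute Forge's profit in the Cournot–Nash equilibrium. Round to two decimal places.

A representative firm's profit is π_i = q_i(405 - Q) - 67q_i.
First-order condition (treating rivals' output as given): 338 - 2q_i - q_j = 0.
By symmetry each firm produces the same amount; substituting q_j = q_i yields q_i = 338/3.
Price P = 405 - 676/3 = 539/3.
Forge's profit: (539/3 - 67)·(338/3) = 12693.7778.

12693.78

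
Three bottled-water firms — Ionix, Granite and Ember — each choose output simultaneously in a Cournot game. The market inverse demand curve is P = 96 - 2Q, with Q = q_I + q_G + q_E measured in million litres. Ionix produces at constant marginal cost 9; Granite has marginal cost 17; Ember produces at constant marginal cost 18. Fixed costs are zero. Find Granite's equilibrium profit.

Ionix's profit: π_I = (96 - 2Q)q_I - (9q_I). Setting ∂π_I/∂q_I = 0: 87 - 4q_I - 2(q_G + q_E) = 0.
Granite's first-order condition: 79 - 4q_G - 2(q_I + q_E) = 0.
Ember's profit: π_E = (96 - 2Q)q_E - (18q_E). Setting ∂π_E/∂q_E = 0: 78 - 4q_E - 2(q_I + q_G) = 0.
Summing all 3 equations gives 244 − 8Q = 0, hence Q = 61/2.
Back-substituting: q_I = (87 − 61)/2 = 13, q_G = (79 − 61)/2 = 9, q_E = (78 − 61)/2 = 17/2.
Price P = 96 - 2·(61/2) = 35.
Granite's profit: (35 - 17)·9 = 162.

162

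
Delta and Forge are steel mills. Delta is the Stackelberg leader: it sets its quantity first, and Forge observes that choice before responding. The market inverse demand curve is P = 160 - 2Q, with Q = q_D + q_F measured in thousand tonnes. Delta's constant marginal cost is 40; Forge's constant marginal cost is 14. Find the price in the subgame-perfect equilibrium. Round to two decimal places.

Solve by backward induction. Given q_D, the follower Forge maximises π_F = (160 - 2q_D - 2q_F)q_F - 14q_F.
Follower FOC: 146 - 2q_D - 4q_F = 0, so q_F(q_D) = (146 - 2q_D)/4.
The leader anticipates this reaction. Substituting into P = 160 - 2Q gives P = 87 - q_D, so π_D = (87 - q_D)q_D - 40q_D.
Maximising: ∂π_D/∂q_D = 47 - 2q_D = 0, giving q_D = 47/2.
Then q_F = (146 - 2·(47/2))/4 = 99/4.
Total output Q = 193/4, so price P = 160 - 2·(193/4) = 127/2.

63.50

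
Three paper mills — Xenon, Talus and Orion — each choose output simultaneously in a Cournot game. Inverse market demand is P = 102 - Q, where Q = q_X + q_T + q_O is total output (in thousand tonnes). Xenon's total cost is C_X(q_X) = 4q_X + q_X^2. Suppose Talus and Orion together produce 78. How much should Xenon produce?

5

With rivals' combined output fixed at 78, Xenon's profit is π_X = (102 - 78 - q_X)q_X - (4q_X + q_X²) = (24 - q_X)q_X - (4q_X + q_X²).
∂π_X/∂q_X = 20 - 4q_X = 0, so q_X = 5.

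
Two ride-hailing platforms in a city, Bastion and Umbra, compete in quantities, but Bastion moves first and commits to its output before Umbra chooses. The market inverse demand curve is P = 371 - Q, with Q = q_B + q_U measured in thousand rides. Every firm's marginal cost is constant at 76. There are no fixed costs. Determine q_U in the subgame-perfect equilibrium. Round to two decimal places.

The follower Umbra best-responds to any q_B: π_U = (371 - Q)q_U - 76q_U.
∂π_U/∂q_U = 295 - q_B - 2q_U = 0 gives the reaction function q_U = (295 - q_B)/2.
Bastion substitutes q_U(q_B) into its own profit: π_B = q_B(371 - q_B - (295 - q_B)/2) - 76q_B = (447/2 - (1/2)q_B)q_B - 76q_B.
Maximising: ∂π_B/∂q_B = 295/2 - q_B = 0, giving q_B = 295/2.
Then q_U = (295 - 295/2)/2 = 295/4.

73.75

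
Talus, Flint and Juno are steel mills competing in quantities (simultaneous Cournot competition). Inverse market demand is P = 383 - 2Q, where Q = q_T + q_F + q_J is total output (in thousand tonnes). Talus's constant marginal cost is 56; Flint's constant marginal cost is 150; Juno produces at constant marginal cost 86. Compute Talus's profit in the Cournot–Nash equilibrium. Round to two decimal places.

Talus's profit: π_T = (383 - 2Q)q_T - (56q_T). Setting ∂π_T/∂q_T = 0: 327 - 4q_T - 2(q_F + q_J) = 0.
Flint's first-order condition: 233 - 4q_F - 2(q_T + q_J) = 0.
Juno's first-order condition: 297 - 4q_J - 2(q_T + q_F) = 0.
Adding the 3 conditions: 857 − 4Q − 4Q = 0, i.e. Q = 857/8.
Back-substituting: q_T = (327 − 857/4)/2 = 451/8, q_F = (233 − 857/4)/2 = 75/8, q_J = (297 − 857/4)/2 = 331/8.
Price P = 383 - 2·(857/8) = 675/4.
Talus's profit: (675/4 - 56)·(451/8) = 6356.2813.

6356.28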